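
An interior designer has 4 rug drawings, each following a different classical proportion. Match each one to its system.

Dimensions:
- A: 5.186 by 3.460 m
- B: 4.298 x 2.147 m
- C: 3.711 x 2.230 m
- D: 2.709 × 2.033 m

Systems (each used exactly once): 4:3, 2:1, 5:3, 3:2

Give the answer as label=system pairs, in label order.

A=3:2, B=2:1, C=5:3, D=4:3

Ratios: A ≈ 1.499; B ≈ 2.002; C ≈ 1.664; D ≈ 1.333.
Targets: 4:3 ≈ 1.333; 2:1 ≈ 2.000; 5:3 ≈ 1.667; 3:2 ≈ 1.500.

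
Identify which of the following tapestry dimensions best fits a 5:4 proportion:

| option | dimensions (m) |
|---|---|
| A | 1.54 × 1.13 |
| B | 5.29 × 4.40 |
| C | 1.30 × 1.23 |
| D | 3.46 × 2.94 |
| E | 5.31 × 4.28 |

Ratios (long/short): A ≈ 1.363; B ≈ 1.202; C ≈ 1.057; D ≈ 1.177; E ≈ 1.241.
5:4 ≈ 1.250; option E is nearest (Δ 0.009).

E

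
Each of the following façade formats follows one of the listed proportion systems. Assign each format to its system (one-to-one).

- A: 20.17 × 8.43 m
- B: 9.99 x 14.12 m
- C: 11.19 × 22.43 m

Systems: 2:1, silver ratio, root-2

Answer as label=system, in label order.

A = 20.17/8.43 ≈ 2.393 → silver ratio (2.414)
B = 14.12/9.99 ≈ 1.413 → root-2 (1.414)
C = 22.43/11.19 ≈ 2.004 → 2:1 (2.000)

A=silver ratio, B=root-2, C=2:1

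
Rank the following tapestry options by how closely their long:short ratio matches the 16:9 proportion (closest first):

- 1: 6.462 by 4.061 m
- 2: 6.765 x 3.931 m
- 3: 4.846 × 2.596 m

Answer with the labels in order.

2, 3, 1

Ratios: 1 = 6.462 / 4.061 ≈ 1.591; 2 = 6.765 / 3.931 ≈ 1.721; 3 = 4.846 / 2.596 ≈ 1.867.
|Δ from 1.778|: 1 0.187; 2 0.057; 3 0.089.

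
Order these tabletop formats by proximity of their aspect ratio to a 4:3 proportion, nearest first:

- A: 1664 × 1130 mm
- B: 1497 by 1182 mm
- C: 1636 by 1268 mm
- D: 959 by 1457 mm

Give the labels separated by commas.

C, B, A, D

Ratios: A = 1664 / 1130 ≈ 1.473; B = 1497 / 1182 ≈ 1.266; C = 1636 / 1268 ≈ 1.290; D = 1457 / 959 ≈ 1.519.
|Δ from 1.333|: A 0.140; B 0.067; C 0.043; D 0.186.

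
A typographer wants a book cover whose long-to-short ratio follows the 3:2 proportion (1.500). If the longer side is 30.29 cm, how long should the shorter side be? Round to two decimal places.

20.19 cm

3:2 = 1.50000.
Shorter side = 30.29 ÷ 1.50000 ≈ 20.1933 → 20.19 cm.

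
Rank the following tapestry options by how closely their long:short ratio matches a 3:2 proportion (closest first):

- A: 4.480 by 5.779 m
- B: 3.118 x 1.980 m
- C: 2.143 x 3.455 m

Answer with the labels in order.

Ratios: A = 5.779 / 4.480 ≈ 1.290; B = 3.118 / 1.980 ≈ 1.575; C = 3.455 / 2.143 ≈ 1.612.
|Δ from 1.500|: A 0.210; B 0.075; C 0.112.

B, C, A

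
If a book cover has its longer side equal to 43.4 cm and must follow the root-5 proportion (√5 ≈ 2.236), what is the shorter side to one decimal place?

root-5 ≈ 2.23607.
Shorter side = 43.4 ÷ 2.23607 ≈ 19.409 → 19.4 cm.

19.4 cm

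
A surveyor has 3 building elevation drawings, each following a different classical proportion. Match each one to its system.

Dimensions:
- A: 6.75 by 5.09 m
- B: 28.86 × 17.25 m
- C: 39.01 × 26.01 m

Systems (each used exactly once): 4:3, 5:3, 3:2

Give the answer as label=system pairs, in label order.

A=4:3, B=5:3, C=3:2

A = 6.75/5.09 ≈ 1.326 → 4:3 (1.333)
B = 28.86/17.25 ≈ 1.673 → 5:3 (1.667)
C = 39.01/26.01 ≈ 1.500 → 3:2 (1.500)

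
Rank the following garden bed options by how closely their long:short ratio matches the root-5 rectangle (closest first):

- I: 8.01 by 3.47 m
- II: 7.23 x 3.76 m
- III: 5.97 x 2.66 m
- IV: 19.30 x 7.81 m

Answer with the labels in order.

Ratios: I = 8.01 / 3.47 ≈ 2.308; II = 7.23 / 3.76 ≈ 1.923; III = 5.97 / 2.66 ≈ 2.244; IV = 19.30 / 7.81 ≈ 2.471.
|Δ from 2.236|: I 0.072; II 0.313; III 0.008; IV 0.235.

III, I, IV, II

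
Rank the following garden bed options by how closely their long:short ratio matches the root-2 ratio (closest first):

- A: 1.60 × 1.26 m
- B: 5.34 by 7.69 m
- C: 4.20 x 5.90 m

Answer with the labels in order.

A: 1.60/1.26 ≈ 1.270 → |1.270 − 1.414| = 0.144
B: 7.69/5.34 ≈ 1.440 → |1.440 − 1.414| = 0.026
C: 5.90/4.20 ≈ 1.405 → |1.405 − 1.414| = 0.009

C, B, A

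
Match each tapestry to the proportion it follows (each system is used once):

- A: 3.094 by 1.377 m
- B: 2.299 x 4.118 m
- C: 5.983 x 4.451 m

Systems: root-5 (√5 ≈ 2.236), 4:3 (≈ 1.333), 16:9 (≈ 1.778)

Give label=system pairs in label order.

A=root-5, B=16:9, C=4:3

A = 3.094/1.377 ≈ 2.247 → root-5 (2.236)
B = 4.118/2.299 ≈ 1.791 → 16:9 (1.778)
C = 5.983/4.451 ≈ 1.344 → 4:3 (1.333)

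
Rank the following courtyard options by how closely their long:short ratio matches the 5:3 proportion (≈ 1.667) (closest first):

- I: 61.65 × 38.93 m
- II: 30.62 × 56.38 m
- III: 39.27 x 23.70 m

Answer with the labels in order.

Ratios: I = 61.65 / 38.93 ≈ 1.584; II = 56.38 / 30.62 ≈ 1.841; III = 39.27 / 23.70 ≈ 1.657.
|Δ from 1.667|: I 0.083; II 0.174; III 0.010.

III, I, II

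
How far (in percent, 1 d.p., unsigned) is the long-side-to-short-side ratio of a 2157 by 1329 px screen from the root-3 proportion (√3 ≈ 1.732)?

6.3%

Ratio = 2157 / 1329 ≈ 1.6230.
Ideal root-3 ≈ 1.7321. |1.6230 − 1.7321| / 1.7321 ≈ 6.30% → 6.3%.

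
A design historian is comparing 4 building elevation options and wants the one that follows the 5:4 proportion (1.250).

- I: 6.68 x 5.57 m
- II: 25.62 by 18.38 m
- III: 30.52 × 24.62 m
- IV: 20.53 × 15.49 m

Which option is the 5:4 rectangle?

Target 5:4 ≈ 1.250.
I: 1.199 (Δ0.051)  II: 1.394 (Δ0.144)  III: 1.240 (Δ0.010)  IV: 1.325 (Δ0.075)

III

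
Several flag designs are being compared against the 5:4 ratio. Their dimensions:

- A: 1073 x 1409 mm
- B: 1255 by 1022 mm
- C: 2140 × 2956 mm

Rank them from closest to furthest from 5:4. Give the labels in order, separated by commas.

B, A, C

A: 1409/1073 ≈ 1.313 → |1.313 − 1.250| = 0.063
B: 1255/1022 ≈ 1.228 → |1.228 − 1.250| = 0.022
C: 2956/2140 ≈ 1.381 → |1.381 − 1.250| = 0.131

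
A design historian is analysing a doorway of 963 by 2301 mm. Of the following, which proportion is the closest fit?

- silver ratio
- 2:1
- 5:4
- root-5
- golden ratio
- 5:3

2301/963 ≈ 2.389. Nearest candidates are silver ratio (2.414, off by 0.025) and root-5 (2.236, off by 0.153).

silver ratio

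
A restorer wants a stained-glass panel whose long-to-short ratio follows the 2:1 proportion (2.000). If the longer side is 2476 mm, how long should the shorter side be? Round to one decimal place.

1238.0 mm

2:1 = 2.00000.
Shorter side = 2476 ÷ 2.00000 ≈ 1238.000 → 1238.0 mm.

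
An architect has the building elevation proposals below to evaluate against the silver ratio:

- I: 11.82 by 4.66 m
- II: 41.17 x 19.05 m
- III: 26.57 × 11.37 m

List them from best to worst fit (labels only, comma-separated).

I: 11.82/4.66 ≈ 2.536 → |2.536 − 2.414| = 0.122
II: 41.17/19.05 ≈ 2.161 → |2.161 − 2.414| = 0.253
III: 26.57/11.37 ≈ 2.337 → |2.337 − 2.414| = 0.077

III, I, II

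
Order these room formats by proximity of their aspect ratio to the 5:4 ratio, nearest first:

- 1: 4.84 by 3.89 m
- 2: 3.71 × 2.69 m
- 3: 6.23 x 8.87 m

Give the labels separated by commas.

1: 4.84/3.89 ≈ 1.244 → |1.244 − 1.250| = 0.006
2: 3.71/2.69 ≈ 1.379 → |1.379 − 1.250| = 0.129
3: 8.87/6.23 ≈ 1.424 → |1.424 − 1.250| = 0.174

1, 2, 3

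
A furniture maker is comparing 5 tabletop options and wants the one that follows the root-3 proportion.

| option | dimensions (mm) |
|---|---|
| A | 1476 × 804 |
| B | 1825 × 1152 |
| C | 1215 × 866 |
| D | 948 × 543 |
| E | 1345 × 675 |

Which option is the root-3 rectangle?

Ratios (long/short): A ≈ 1.836; B ≈ 1.584; C ≈ 1.403; D ≈ 1.746; E ≈ 1.993.
root-3 ≈ 1.732; option D is nearest (Δ 0.014).

D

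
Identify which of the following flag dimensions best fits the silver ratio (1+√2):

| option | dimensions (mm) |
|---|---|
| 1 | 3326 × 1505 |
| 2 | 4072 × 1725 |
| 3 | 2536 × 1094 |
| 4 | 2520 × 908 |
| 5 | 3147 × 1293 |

5

Ratios (long/short): 1 ≈ 2.210; 2 ≈ 2.361; 3 ≈ 2.318; 4 ≈ 2.775; 5 ≈ 2.434.
silver ratio ≈ 2.414; option 5 is nearest (Δ 0.020).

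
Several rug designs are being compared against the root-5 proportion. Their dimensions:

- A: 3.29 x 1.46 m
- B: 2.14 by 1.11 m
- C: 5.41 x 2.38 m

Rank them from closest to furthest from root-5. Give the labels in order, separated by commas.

A: 3.29/1.46 ≈ 2.253 → |2.253 − 2.236| = 0.017
B: 2.14/1.11 ≈ 1.928 → |1.928 − 2.236| = 0.308
C: 5.41/2.38 ≈ 2.273 → |2.273 − 2.236| = 0.037

A, C, B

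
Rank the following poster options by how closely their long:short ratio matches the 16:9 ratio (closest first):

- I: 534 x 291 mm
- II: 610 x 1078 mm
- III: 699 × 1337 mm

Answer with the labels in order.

Ratios: I = 534 / 291 ≈ 1.835; II = 1078 / 610 ≈ 1.767; III = 1337 / 699 ≈ 1.913.
|Δ from 1.778|: I 0.057; II 0.011; III 0.135.

II, I, III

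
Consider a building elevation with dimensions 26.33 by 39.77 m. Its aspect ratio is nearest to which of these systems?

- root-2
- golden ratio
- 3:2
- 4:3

39.77/26.33 ≈ 1.510. Nearest candidates are 3:2 (1.500, off by 0.010) and root-2 (1.414, off by 0.096).

3:2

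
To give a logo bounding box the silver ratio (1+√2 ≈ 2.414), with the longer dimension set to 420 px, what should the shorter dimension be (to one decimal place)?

174.0 px

silver ratio ≈ 2.41421.
Shorter side = 420 ÷ 2.41421 ≈ 173.970 → 174.0 px.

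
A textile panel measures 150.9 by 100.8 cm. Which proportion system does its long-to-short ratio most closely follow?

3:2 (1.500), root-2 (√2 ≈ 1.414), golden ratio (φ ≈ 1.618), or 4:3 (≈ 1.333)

3:2

150.9/100.8 ≈ 1.497. Nearest candidates are 3:2 (1.500, off by 0.003) and root-2 (1.414, off by 0.083).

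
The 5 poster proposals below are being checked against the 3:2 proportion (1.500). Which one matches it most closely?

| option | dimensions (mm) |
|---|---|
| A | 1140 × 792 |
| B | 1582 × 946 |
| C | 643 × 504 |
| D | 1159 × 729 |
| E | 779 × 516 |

Target 3:2 ≈ 1.500.
A: 1.439 (Δ0.061)  B: 1.672 (Δ0.172)  C: 1.276 (Δ0.224)  D: 1.590 (Δ0.090)  E: 1.510 (Δ0.010)

E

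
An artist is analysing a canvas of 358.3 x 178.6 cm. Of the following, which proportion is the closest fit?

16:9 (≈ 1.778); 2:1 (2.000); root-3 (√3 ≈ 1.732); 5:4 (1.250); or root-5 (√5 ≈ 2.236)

Ratio = 358.3 / 178.6 ≈ 2.006.
Distances: 16:9 1.778 (Δ 0.228); 2:1 2.000 (Δ 0.006); root-3 1.732 (Δ 0.274); 5:4 1.250 (Δ 0.756); root-5 2.236 (Δ 0.230).

2:1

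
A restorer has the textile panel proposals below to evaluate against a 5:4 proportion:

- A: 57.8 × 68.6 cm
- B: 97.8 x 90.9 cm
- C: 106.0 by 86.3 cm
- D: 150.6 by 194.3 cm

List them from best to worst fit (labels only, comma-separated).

C, D, A, B

A: 68.6/57.8 ≈ 1.187 → |1.187 − 1.250| = 0.063
B: 97.8/90.9 ≈ 1.076 → |1.076 − 1.250| = 0.174
C: 106.0/86.3 ≈ 1.228 → |1.228 − 1.250| = 0.022
D: 194.3/150.6 ≈ 1.290 → |1.290 − 1.250| = 0.040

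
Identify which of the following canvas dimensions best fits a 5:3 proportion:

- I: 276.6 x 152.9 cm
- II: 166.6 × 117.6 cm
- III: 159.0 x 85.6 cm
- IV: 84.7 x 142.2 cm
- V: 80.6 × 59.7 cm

Target 5:3 ≈ 1.667.
I: 1.809 (Δ0.142)  II: 1.417 (Δ0.250)  III: 1.857 (Δ0.190)  IV: 1.679 (Δ0.012)  V: 1.350 (Δ0.317)

IV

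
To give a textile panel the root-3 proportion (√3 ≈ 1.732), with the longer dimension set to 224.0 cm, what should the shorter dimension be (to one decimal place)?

root-3 ≈ 1.73205.
Shorter side = 224.0 ÷ 1.73205 ≈ 129.327 → 129.3 cm.

129.3 cm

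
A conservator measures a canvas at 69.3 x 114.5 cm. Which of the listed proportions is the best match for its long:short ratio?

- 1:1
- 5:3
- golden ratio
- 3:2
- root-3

5:3

Ratio = 114.5 / 69.3 ≈ 1.652.
Distances: 1:1 1.000 (Δ 0.652); 5:3 1.667 (Δ 0.015); golden ratio 1.618 (Δ 0.034); 3:2 1.500 (Δ 0.152); root-3 1.732 (Δ 0.080).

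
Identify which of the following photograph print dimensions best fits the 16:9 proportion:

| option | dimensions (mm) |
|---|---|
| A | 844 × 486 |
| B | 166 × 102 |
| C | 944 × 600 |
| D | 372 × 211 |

D

Target 16:9 ≈ 1.778.
A: 1.737 (Δ0.041)  B: 1.627 (Δ0.151)  C: 1.573 (Δ0.205)  D: 1.763 (Δ0.015)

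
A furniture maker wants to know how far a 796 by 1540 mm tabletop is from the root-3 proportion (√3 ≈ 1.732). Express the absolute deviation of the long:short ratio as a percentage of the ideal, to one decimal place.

Ratio = 1540 / 796 ≈ 1.9347.
Ideal root-3 ≈ 1.7321. |1.9347 − 1.7321| / 1.7321 ≈ 11.70% → 11.7%.

11.7%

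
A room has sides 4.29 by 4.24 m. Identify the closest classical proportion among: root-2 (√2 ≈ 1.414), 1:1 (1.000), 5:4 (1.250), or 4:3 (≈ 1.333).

1:1

4.29/4.24 ≈ 1.012. Nearest candidates are 1:1 (1.000, off by 0.012) and 5:4 (1.250, off by 0.238).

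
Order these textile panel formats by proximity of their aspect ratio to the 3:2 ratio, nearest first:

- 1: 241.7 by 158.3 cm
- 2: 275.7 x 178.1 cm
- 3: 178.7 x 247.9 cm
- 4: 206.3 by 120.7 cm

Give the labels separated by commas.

1, 2, 3, 4

1: 241.7/158.3 ≈ 1.527 → |1.527 − 1.500| = 0.027
2: 275.7/178.1 ≈ 1.548 → |1.548 − 1.500| = 0.048
3: 247.9/178.7 ≈ 1.387 → |1.387 − 1.500| = 0.113
4: 206.3/120.7 ≈ 1.709 → |1.709 − 1.500| = 0.209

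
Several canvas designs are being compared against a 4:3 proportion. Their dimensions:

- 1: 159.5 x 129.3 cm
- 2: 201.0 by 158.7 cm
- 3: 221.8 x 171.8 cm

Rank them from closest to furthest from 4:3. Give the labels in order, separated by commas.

3, 2, 1

Ratios: 1 = 159.5 / 129.3 ≈ 1.234; 2 = 201.0 / 158.7 ≈ 1.267; 3 = 221.8 / 171.8 ≈ 1.291.
|Δ from 1.333|: 1 0.099; 2 0.066; 3 0.042.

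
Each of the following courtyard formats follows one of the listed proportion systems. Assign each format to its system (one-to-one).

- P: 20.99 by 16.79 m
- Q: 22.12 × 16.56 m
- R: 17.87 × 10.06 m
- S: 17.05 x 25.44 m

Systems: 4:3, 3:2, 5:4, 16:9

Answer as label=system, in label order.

P=5:4, Q=4:3, R=16:9, S=3:2

P = 20.99/16.79 ≈ 1.250 → 5:4 (1.250)
Q = 22.12/16.56 ≈ 1.336 → 4:3 (1.333)
R = 17.87/10.06 ≈ 1.776 → 16:9 (1.778)
S = 25.44/17.05 ≈ 1.492 → 3:2 (1.500)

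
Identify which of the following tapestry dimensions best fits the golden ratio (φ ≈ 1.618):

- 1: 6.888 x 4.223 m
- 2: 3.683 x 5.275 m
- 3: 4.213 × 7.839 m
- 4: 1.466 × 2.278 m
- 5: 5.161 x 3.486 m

Ratios (long/short): 1 ≈ 1.631; 2 ≈ 1.432; 3 ≈ 1.861; 4 ≈ 1.554; 5 ≈ 1.480.
golden ratio ≈ 1.618; option 1 is nearest (Δ 0.013).

1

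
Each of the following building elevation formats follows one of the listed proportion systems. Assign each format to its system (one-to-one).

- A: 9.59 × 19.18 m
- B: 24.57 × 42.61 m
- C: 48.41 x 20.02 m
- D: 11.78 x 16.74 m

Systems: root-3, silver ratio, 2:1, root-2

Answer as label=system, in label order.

A = 19.18/9.59 ≈ 2.000 → 2:1 (2.000)
B = 42.61/24.57 ≈ 1.734 → root-3 (1.732)
C = 48.41/20.02 ≈ 2.418 → silver ratio (2.414)
D = 16.74/11.78 ≈ 1.421 → root-2 (1.414)

A=2:1, B=root-3, C=silver ratio, D=root-2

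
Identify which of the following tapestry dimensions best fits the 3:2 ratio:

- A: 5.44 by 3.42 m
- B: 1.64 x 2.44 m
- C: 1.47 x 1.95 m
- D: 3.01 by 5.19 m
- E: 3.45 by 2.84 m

B

Target 3:2 ≈ 1.500.
A: 1.591 (Δ0.091)  B: 1.488 (Δ0.012)  C: 1.327 (Δ0.173)  D: 1.724 (Δ0.224)  E: 1.215 (Δ0.285)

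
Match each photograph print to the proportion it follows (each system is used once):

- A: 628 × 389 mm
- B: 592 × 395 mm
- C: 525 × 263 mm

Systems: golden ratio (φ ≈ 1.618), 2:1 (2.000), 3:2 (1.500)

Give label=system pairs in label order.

A = 628/389 ≈ 1.614 → golden ratio (1.618)
B = 592/395 ≈ 1.499 → 3:2 (1.500)
C = 525/263 ≈ 1.996 → 2:1 (2.000)

A=golden ratio, B=3:2, C=2:1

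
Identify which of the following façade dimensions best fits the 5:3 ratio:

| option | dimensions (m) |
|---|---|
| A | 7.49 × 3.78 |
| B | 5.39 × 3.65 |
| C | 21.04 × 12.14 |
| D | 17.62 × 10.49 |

Target 5:3 ≈ 1.667.
A: 1.981 (Δ0.314)  B: 1.477 (Δ0.190)  C: 1.733 (Δ0.066)  D: 1.680 (Δ0.013)

D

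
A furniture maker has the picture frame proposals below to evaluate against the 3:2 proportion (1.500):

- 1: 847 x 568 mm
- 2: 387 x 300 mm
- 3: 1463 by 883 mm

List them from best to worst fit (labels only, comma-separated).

1: 847/568 ≈ 1.491 → |1.491 − 1.500| = 0.009
2: 387/300 ≈ 1.290 → |1.290 − 1.500| = 0.210
3: 1463/883 ≈ 1.657 → |1.657 − 1.500| = 0.157

1, 3, 2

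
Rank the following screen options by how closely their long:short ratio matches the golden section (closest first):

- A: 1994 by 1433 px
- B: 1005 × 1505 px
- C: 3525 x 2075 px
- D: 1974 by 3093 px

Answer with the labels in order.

D, C, B, A

Ratios: A = 1994 / 1433 ≈ 1.391; B = 1505 / 1005 ≈ 1.498; C = 3525 / 2075 ≈ 1.699; D = 3093 / 1974 ≈ 1.567.
|Δ from 1.618|: A 0.227; B 0.120; C 0.081; D 0.051.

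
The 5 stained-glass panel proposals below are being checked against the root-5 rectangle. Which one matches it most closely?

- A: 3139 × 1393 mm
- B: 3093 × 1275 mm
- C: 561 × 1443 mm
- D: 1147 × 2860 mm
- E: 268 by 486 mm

A

Ratios (long/short): A ≈ 2.253; B ≈ 2.426; C ≈ 2.572; D ≈ 2.493; E ≈ 1.813.
root-5 ≈ 2.236; option A is nearest (Δ 0.017).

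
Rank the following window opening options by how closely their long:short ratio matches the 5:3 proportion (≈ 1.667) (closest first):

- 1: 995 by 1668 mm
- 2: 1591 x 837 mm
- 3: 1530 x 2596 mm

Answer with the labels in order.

1, 3, 2

Ratios: 1 = 1668 / 995 ≈ 1.676; 2 = 1591 / 837 ≈ 1.901; 3 = 2596 / 1530 ≈ 1.697.
|Δ from 1.667|: 1 0.009; 2 0.234; 3 0.030.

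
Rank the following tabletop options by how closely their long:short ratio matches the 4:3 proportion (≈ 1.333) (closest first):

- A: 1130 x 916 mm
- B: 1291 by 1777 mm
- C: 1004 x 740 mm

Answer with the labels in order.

C, B, A

Ratios: A = 1130 / 916 ≈ 1.234; B = 1777 / 1291 ≈ 1.376; C = 1004 / 740 ≈ 1.357.
|Δ from 1.333|: A 0.099; B 0.043; C 0.024.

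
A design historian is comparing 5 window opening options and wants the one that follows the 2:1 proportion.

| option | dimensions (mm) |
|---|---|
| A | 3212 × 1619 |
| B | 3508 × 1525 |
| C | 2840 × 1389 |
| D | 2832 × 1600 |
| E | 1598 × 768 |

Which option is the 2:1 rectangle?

Ratios (long/short): A ≈ 1.984; B ≈ 2.300; C ≈ 2.045; D ≈ 1.770; E ≈ 2.081.
2:1 ≈ 2.000; option A is nearest (Δ 0.016).

A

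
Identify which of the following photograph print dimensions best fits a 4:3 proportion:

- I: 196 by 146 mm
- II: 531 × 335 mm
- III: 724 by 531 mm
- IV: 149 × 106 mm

Target 4:3 ≈ 1.333.
I: 1.342 (Δ0.009)  II: 1.585 (Δ0.252)  III: 1.363 (Δ0.030)  IV: 1.406 (Δ0.073)

I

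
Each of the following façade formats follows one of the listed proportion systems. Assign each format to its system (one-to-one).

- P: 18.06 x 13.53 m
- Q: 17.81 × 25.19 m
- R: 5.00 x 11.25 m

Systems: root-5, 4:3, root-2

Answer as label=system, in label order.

P=4:3, Q=root-2, R=root-5

P = 18.06/13.53 ≈ 1.335 → 4:3 (1.333)
Q = 25.19/17.81 ≈ 1.414 → root-2 (1.414)
R = 11.25/5.00 ≈ 2.250 → root-5 (2.236)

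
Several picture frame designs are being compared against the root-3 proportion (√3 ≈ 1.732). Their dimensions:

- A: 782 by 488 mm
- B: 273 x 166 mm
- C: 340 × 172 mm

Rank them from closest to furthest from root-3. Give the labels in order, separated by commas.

B, A, C

Ratios: A = 782 / 488 ≈ 1.602; B = 273 / 166 ≈ 1.645; C = 340 / 172 ≈ 1.977.
|Δ from 1.732|: A 0.130; B 0.087; C 0.245.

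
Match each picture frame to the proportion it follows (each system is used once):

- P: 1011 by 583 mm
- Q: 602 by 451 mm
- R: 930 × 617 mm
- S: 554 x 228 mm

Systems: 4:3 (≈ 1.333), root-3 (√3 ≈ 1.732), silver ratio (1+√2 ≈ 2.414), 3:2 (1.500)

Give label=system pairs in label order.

P = 1011/583 ≈ 1.734 → root-3 (1.732)
Q = 602/451 ≈ 1.335 → 4:3 (1.333)
R = 930/617 ≈ 1.507 → 3:2 (1.500)
S = 554/228 ≈ 2.430 → silver ratio (2.414)

P=root-3, Q=4:3, R=3:2, S=silver ratio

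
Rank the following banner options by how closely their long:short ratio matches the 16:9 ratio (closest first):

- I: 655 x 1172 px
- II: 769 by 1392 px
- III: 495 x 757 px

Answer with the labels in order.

I, II, III

Ratios: I = 1172 / 655 ≈ 1.789; II = 1392 / 769 ≈ 1.810; III = 757 / 495 ≈ 1.529.
|Δ from 1.778|: I 0.011; II 0.032; III 0.249.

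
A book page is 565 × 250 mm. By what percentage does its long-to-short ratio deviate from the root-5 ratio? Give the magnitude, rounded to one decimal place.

Ratio = 565 / 250 ≈ 2.2600.
Ideal root-5 ≈ 2.2361. |2.2600 − 2.2361| / 2.2361 ≈ 1.07% → 1.1%.

1.1%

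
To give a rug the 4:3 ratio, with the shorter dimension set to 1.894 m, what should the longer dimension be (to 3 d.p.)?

4:3 ≈ 1.33333.
Longer side = 1.894 × 1.33333 ≈ 2.52533 → 2.525 m.

2.525 m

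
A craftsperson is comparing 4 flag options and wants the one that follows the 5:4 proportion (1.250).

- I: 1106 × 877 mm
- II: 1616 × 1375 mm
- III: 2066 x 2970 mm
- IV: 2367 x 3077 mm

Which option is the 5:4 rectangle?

I

Ratios (long/short): I ≈ 1.261; II ≈ 1.175; III ≈ 1.438; IV ≈ 1.300.
5:4 ≈ 1.250; option I is nearest (Δ 0.011).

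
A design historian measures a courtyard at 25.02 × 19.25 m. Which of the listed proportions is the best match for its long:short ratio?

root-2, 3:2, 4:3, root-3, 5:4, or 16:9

4:3

Ratio = 25.02 / 19.25 ≈ 1.300.
Distances: root-2 1.414 (Δ 0.114); 3:2 1.500 (Δ 0.200); 4:3 1.333 (Δ 0.033); root-3 1.732 (Δ 0.432); 5:4 1.250 (Δ 0.050); 16:9 1.778 (Δ 0.478).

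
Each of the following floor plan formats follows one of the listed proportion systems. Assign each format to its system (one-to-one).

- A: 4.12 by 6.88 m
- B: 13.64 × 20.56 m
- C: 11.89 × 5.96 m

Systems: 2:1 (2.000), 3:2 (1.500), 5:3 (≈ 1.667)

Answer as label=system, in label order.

A=5:3, B=3:2, C=2:1

A = 6.88/4.12 ≈ 1.670 → 5:3 (1.667)
B = 20.56/13.64 ≈ 1.507 → 3:2 (1.500)
C = 11.89/5.96 ≈ 1.995 → 2:1 (2.000)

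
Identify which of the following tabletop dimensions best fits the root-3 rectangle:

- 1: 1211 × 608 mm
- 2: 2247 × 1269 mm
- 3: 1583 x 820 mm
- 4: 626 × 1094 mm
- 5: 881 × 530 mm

4

Ratios (long/short): 1 ≈ 1.992; 2 ≈ 1.771; 3 ≈ 1.930; 4 ≈ 1.748; 5 ≈ 1.662.
root-3 ≈ 1.732; option 4 is nearest (Δ 0.016).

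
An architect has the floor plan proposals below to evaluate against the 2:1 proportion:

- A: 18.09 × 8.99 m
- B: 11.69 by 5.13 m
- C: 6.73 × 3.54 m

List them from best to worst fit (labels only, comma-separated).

A: 18.09/8.99 ≈ 2.012 → |2.012 − 2.000| = 0.012
B: 11.69/5.13 ≈ 2.279 → |2.279 − 2.000| = 0.279
C: 6.73/3.54 ≈ 1.901 → |1.901 − 2.000| = 0.099

A, C, B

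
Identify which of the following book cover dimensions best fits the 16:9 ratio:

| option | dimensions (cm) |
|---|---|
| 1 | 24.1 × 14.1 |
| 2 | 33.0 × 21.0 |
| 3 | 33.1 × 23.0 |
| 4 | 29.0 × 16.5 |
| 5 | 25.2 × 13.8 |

4

Ratios (long/short): 1 ≈ 1.709; 2 ≈ 1.571; 3 ≈ 1.439; 4 ≈ 1.758; 5 ≈ 1.826.
16:9 ≈ 1.778; option 4 is nearest (Δ 0.020).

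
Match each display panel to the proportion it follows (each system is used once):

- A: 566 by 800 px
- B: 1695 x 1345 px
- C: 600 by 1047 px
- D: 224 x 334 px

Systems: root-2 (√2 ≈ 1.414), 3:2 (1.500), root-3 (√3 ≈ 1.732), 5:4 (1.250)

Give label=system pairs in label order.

A=root-2, B=5:4, C=root-3, D=3:2

A = 800/566 ≈ 1.413 → root-2 (1.414)
B = 1695/1345 ≈ 1.260 → 5:4 (1.250)
C = 1047/600 ≈ 1.745 → root-3 (1.732)
D = 334/224 ≈ 1.491 → 3:2 (1.500)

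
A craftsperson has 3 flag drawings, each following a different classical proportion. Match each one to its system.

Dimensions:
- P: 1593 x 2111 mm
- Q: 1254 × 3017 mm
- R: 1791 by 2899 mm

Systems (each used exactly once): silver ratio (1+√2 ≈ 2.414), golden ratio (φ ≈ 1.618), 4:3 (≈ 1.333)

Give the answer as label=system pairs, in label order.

P=4:3, Q=silver ratio, R=golden ratio

Ratios: P ≈ 1.325; Q ≈ 2.406; R ≈ 1.619.
Targets: silver ratio ≈ 2.414; golden ratio ≈ 1.618; 4:3 ≈ 1.333.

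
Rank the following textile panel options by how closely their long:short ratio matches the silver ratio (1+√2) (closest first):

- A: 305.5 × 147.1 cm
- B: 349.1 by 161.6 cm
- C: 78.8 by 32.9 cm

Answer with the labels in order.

Ratios: A = 305.5 / 147.1 ≈ 2.077; B = 349.1 / 161.6 ≈ 2.160; C = 78.8 / 32.9 ≈ 2.395.
|Δ from 2.414|: A 0.337; B 0.254; C 0.019.

C, B, A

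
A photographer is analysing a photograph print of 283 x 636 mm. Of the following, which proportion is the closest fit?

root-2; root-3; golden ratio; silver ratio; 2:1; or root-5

Ratio = 636 / 283 ≈ 2.247.
Distances: root-2 1.414 (Δ 0.833); root-3 1.732 (Δ 0.515); golden ratio 1.618 (Δ 0.629); silver ratio 2.414 (Δ 0.167); 2:1 2.000 (Δ 0.247); root-5 2.236 (Δ 0.011).

root-5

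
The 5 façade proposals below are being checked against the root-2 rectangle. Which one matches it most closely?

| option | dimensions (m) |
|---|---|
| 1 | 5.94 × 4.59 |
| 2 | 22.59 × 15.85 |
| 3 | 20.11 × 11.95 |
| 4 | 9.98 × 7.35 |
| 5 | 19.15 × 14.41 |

2

Ratios (long/short): 1 ≈ 1.294; 2 ≈ 1.425; 3 ≈ 1.683; 4 ≈ 1.358; 5 ≈ 1.329.
root-2 ≈ 1.414; option 2 is nearest (Δ 0.011).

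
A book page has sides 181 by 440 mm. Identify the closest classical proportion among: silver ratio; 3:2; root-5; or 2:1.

silver ratio

440/181 ≈ 2.431. Nearest candidates are silver ratio (2.414, off by 0.017) and root-5 (2.236, off by 0.195).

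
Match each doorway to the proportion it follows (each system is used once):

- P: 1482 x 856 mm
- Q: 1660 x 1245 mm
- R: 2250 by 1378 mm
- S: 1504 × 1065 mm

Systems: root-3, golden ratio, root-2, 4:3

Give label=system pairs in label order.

P=root-3, Q=4:3, R=golden ratio, S=root-2

P = 1482/856 ≈ 1.731 → root-3 (1.732)
Q = 1660/1245 ≈ 1.333 → 4:3 (1.333)
R = 2250/1378 ≈ 1.633 → golden ratio (1.618)
S = 1504/1065 ≈ 1.412 → root-2 (1.414)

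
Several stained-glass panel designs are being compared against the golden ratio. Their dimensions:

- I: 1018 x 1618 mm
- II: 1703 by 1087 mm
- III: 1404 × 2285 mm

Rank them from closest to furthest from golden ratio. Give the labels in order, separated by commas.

III, I, II

Ratios: I = 1618 / 1018 ≈ 1.589; II = 1703 / 1087 ≈ 1.567; III = 2285 / 1404 ≈ 1.627.
|Δ from 1.618|: I 0.029; II 0.051; III 0.009.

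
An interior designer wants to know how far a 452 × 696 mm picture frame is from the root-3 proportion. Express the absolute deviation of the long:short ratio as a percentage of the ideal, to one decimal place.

Ratio = 696 / 452 ≈ 1.5398.
Ideal root-3 ≈ 1.7321. |1.5398 − 1.7321| / 1.7321 ≈ 11.10% → 11.1%.

11.1%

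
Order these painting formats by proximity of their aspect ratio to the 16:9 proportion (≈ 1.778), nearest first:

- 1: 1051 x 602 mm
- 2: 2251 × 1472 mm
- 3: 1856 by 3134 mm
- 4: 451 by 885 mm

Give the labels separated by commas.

1, 3, 4, 2

Ratios: 1 = 1051 / 602 ≈ 1.746; 2 = 2251 / 1472 ≈ 1.529; 3 = 3134 / 1856 ≈ 1.689; 4 = 885 / 451 ≈ 1.962.
|Δ from 1.778|: 1 0.032; 2 0.249; 3 0.089; 4 0.184.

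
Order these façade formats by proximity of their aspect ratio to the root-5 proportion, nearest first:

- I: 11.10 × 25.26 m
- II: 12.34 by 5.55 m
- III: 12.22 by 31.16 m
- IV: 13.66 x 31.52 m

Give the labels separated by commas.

I: 25.26/11.10 ≈ 2.276 → |2.276 − 2.236| = 0.040
II: 12.34/5.55 ≈ 2.223 → |2.223 − 2.236| = 0.013
III: 31.16/12.22 ≈ 2.550 → |2.550 − 2.236| = 0.314
IV: 31.52/13.66 ≈ 2.307 → |2.307 − 2.236| = 0.071

II, I, IV, III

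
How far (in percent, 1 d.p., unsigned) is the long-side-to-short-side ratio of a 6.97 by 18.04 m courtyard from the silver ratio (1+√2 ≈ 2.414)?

Ratio = 18.04 / 6.97 ≈ 2.5882.
Ideal silver ratio ≈ 2.4142. |2.5882 − 2.4142| / 2.4142 ≈ 7.21% → 7.2%.

7.2%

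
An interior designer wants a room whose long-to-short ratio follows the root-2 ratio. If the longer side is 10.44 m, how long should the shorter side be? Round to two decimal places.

7.38 m

root-2 ≈ 1.41421.
Shorter side = 10.44 ÷ 1.41421 ≈ 7.3822 → 7.38 m.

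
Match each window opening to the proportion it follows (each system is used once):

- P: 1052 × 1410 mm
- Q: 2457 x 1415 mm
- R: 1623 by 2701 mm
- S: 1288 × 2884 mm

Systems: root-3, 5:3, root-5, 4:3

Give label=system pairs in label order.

P = 1410/1052 ≈ 1.340 → 4:3 (1.333)
Q = 2457/1415 ≈ 1.736 → root-3 (1.732)
R = 2701/1623 ≈ 1.664 → 5:3 (1.667)
S = 2884/1288 ≈ 2.239 → root-5 (2.236)

P=4:3, Q=root-3, R=5:3, S=root-5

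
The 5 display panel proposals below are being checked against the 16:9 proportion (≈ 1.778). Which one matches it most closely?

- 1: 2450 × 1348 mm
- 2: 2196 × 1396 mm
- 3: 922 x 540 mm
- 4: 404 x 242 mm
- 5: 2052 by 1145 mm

5

Ratios (long/short): 1 ≈ 1.818; 2 ≈ 1.573; 3 ≈ 1.707; 4 ≈ 1.669; 5 ≈ 1.792.
16:9 ≈ 1.778; option 5 is nearest (Δ 0.014).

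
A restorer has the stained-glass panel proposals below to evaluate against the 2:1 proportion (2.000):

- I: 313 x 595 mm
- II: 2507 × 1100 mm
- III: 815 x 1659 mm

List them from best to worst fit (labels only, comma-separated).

I: 595/313 ≈ 1.901 → |1.901 − 2.000| = 0.099
II: 2507/1100 ≈ 2.279 → |2.279 − 2.000| = 0.279
III: 1659/815 ≈ 2.036 → |2.036 − 2.000| = 0.036

III, I, II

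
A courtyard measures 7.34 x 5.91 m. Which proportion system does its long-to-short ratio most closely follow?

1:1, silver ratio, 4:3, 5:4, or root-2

Ratio = 7.34 / 5.91 ≈ 1.242.
Distances: 1:1 1.000 (Δ 0.242); silver ratio 2.414 (Δ 1.172); 4:3 1.333 (Δ 0.091); 5:4 1.250 (Δ 0.008); root-2 1.414 (Δ 0.172).

5:4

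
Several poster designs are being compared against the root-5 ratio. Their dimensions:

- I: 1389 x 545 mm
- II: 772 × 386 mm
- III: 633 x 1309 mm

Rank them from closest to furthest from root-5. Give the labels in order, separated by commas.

Ratios: I = 1389 / 545 ≈ 2.549; II = 772 / 386 ≈ 2.000; III = 1309 / 633 ≈ 2.068.
|Δ from 2.236|: I 0.313; II 0.236; III 0.168.

III, II, I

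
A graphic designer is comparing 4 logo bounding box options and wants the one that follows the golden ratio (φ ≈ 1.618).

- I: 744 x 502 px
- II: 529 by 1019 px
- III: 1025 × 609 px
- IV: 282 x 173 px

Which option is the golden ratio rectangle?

IV

Ratios (long/short): I ≈ 1.482; II ≈ 1.926; III ≈ 1.683; IV ≈ 1.630.
golden ratio ≈ 1.618; option IV is nearest (Δ 0.012).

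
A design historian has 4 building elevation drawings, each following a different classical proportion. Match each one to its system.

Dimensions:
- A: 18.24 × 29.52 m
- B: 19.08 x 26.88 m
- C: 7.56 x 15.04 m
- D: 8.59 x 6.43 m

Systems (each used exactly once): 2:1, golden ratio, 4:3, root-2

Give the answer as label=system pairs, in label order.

A=golden ratio, B=root-2, C=2:1, D=4:3

A = 29.52/18.24 ≈ 1.618 → golden ratio (1.618)
B = 26.88/19.08 ≈ 1.409 → root-2 (1.414)
C = 15.04/7.56 ≈ 1.989 → 2:1 (2.000)
D = 8.59/6.43 ≈ 1.336 → 4:3 (1.333)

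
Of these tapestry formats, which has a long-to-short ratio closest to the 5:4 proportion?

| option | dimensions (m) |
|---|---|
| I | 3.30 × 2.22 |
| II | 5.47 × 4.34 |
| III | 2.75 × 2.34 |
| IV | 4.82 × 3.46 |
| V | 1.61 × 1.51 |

II

Target 5:4 ≈ 1.250.
I: 1.486 (Δ0.236)  II: 1.260 (Δ0.010)  III: 1.175 (Δ0.075)  IV: 1.393 (Δ0.143)  V: 1.066 (Δ0.184)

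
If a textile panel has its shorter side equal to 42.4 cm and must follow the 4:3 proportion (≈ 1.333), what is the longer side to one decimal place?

4:3 ≈ 1.33333.
Longer side = 42.4 × 1.33333 ≈ 56.533 → 56.5 cm.

56.5 cm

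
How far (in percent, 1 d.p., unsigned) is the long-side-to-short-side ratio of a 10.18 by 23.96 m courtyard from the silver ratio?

2.5%

Ratio = 23.96 / 10.18 ≈ 2.3536.
Ideal silver ratio ≈ 2.4142. |2.3536 − 2.4142| / 2.4142 ≈ 2.51% → 2.5%.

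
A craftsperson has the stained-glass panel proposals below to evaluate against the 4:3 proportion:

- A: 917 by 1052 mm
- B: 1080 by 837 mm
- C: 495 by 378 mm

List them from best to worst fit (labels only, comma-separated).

C, B, A

A: 1052/917 ≈ 1.147 → |1.147 − 1.333| = 0.186
B: 1080/837 ≈ 1.290 → |1.290 − 1.333| = 0.043
C: 495/378 ≈ 1.310 → |1.310 − 1.333| = 0.023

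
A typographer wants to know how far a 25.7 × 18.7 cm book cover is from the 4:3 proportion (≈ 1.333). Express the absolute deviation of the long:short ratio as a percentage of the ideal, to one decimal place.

3.1%

Ratio = 25.7 / 18.7 ≈ 1.3743.
Ideal 4:3 ≈ 1.3333. |1.3743 − 1.3333| / 1.3333 ≈ 3.08% → 3.1%.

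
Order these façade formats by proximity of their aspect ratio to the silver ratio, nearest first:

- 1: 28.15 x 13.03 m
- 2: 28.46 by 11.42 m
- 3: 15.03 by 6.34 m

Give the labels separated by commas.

3, 2, 1

Ratios: 1 = 28.15 / 13.03 ≈ 2.160; 2 = 28.46 / 11.42 ≈ 2.492; 3 = 15.03 / 6.34 ≈ 2.371.
|Δ from 2.414|: 1 0.254; 2 0.078; 3 0.043.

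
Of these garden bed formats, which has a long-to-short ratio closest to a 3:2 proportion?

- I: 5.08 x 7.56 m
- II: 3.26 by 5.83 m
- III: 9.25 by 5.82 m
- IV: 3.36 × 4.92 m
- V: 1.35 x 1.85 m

I

Target 3:2 ≈ 1.500.
I: 1.488 (Δ0.012)  II: 1.788 (Δ0.288)  III: 1.589 (Δ0.089)  IV: 1.464 (Δ0.036)  V: 1.370 (Δ0.130)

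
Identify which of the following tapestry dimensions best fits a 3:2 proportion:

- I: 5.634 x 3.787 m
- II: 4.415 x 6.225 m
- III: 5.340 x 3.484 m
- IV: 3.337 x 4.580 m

I

Target 3:2 ≈ 1.500.
I: 1.488 (Δ0.012)  II: 1.410 (Δ0.090)  III: 1.533 (Δ0.033)  IV: 1.372 (Δ0.128)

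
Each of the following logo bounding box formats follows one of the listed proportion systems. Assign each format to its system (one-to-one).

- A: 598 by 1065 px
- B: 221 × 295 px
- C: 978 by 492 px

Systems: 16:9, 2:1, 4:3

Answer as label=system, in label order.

Ratios: A ≈ 1.781; B ≈ 1.335; C ≈ 1.988.
Targets: 16:9 ≈ 1.778; 2:1 ≈ 2.000; 4:3 ≈ 1.333.

A=16:9, B=4:3, C=2:1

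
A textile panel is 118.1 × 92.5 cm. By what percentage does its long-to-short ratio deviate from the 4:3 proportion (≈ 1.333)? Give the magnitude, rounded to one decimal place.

Ratio = 118.1 / 92.5 ≈ 1.2768.
Ideal 4:3 ≈ 1.3333. |1.2768 − 1.3333| / 1.3333 ≈ 4.24% → 4.2%.

4.2%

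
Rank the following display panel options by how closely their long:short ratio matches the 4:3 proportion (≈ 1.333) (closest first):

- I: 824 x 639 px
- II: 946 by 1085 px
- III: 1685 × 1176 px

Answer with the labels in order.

I, III, II

Ratios: I = 824 / 639 ≈ 1.290; II = 1085 / 946 ≈ 1.147; III = 1685 / 1176 ≈ 1.433.
|Δ from 1.333|: I 0.043; II 0.186; III 0.100.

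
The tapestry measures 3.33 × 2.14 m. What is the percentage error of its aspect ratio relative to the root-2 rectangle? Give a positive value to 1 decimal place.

10.0%

Ratio = 3.33 / 2.14 ≈ 1.5561.
Ideal root-2 ≈ 1.4142. |1.5561 − 1.4142| / 1.4142 ≈ 10.03% → 10.0%.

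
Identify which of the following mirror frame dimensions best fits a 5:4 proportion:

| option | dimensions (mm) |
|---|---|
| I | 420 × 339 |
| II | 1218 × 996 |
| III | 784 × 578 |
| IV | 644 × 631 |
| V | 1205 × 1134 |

Target 5:4 ≈ 1.250.
I: 1.239 (Δ0.011)  II: 1.223 (Δ0.027)  III: 1.356 (Δ0.106)  IV: 1.021 (Δ0.229)  V: 1.063 (Δ0.187)

I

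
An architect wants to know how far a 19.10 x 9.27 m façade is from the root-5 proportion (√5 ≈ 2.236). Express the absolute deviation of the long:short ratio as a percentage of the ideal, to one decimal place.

7.9%

Ratio = 19.10 / 9.27 ≈ 2.0604.
Ideal root-5 ≈ 2.2361. |2.0604 − 2.2361| / 2.2361 ≈ 7.86% → 7.9%.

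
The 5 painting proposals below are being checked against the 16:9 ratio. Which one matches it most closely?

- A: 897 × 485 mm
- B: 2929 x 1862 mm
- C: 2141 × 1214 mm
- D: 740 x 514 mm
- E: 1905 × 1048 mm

C

Target 16:9 ≈ 1.778.
A: 1.849 (Δ0.071)  B: 1.573 (Δ0.205)  C: 1.764 (Δ0.014)  D: 1.440 (Δ0.338)  E: 1.818 (Δ0.040)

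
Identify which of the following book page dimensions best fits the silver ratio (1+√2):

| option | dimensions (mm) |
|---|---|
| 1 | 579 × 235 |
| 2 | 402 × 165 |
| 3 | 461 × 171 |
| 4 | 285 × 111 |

2

Target silver ratio ≈ 2.414.
1: 2.464 (Δ0.050)  2: 2.436 (Δ0.022)  3: 2.696 (Δ0.282)  4: 2.568 (Δ0.154)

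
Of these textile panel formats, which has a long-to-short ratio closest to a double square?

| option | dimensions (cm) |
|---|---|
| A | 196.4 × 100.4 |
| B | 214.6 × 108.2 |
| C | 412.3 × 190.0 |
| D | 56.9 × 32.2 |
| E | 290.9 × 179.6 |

B

Ratios (long/short): A ≈ 1.956; B ≈ 1.983; C ≈ 2.170; D ≈ 1.767; E ≈ 1.620.
2:1 ≈ 2.000; option B is nearest (Δ 0.017).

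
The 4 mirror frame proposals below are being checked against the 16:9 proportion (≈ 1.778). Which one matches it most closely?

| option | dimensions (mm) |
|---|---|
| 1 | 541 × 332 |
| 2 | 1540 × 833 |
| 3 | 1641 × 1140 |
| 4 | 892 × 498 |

Ratios (long/short): 1 ≈ 1.630; 2 ≈ 1.849; 3 ≈ 1.439; 4 ≈ 1.791.
16:9 ≈ 1.778; option 4 is nearest (Δ 0.013).

4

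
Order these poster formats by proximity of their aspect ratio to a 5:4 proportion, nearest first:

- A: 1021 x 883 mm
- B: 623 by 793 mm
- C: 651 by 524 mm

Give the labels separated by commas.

C, B, A

A: 1021/883 ≈ 1.156 → |1.156 − 1.250| = 0.094
B: 793/623 ≈ 1.273 → |1.273 − 1.250| = 0.023
C: 651/524 ≈ 1.242 → |1.242 − 1.250| = 0.008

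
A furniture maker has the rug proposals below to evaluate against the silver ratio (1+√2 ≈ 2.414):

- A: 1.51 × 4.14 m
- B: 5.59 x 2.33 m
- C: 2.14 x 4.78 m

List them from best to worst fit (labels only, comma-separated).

B, C, A

Ratios: A = 4.14 / 1.51 ≈ 2.742; B = 5.59 / 2.33 ≈ 2.399; C = 4.78 / 2.14 ≈ 2.234.
|Δ from 2.414|: A 0.328; B 0.015; C 0.180.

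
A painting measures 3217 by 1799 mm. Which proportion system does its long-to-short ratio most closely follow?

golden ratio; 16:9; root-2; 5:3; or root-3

Ratio = 3217 / 1799 ≈ 1.788.
Distances: golden ratio 1.618 (Δ 0.170); 16:9 1.778 (Δ 0.010); root-2 1.414 (Δ 0.374); 5:3 1.667 (Δ 0.121); root-3 1.732 (Δ 0.056).

16:9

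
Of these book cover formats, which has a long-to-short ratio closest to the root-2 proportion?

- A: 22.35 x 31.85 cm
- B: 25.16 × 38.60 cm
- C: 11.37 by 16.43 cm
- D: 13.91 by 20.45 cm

A

Ratios (long/short): A ≈ 1.425; B ≈ 1.534; C ≈ 1.445; D ≈ 1.470.
root-2 ≈ 1.414; option A is nearest (Δ 0.011).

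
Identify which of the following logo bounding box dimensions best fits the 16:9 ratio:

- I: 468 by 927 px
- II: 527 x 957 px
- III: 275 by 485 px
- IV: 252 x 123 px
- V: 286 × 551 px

Ratios (long/short): I ≈ 1.981; II ≈ 1.816; III ≈ 1.764; IV ≈ 2.049; V ≈ 1.927.
16:9 ≈ 1.778; option III is nearest (Δ 0.014).

III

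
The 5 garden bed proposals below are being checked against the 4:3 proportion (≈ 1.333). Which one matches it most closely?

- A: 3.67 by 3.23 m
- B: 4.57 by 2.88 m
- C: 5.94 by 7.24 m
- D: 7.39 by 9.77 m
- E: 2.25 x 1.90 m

Ratios (long/short): A ≈ 1.136; B ≈ 1.587; C ≈ 1.219; D ≈ 1.322; E ≈ 1.184.
4:3 ≈ 1.333; option D is nearest (Δ 0.011).

D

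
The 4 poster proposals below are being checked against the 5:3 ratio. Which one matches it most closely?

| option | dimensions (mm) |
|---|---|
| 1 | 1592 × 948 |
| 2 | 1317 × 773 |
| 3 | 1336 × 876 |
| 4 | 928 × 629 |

Target 5:3 ≈ 1.667.
1: 1.679 (Δ0.012)  2: 1.704 (Δ0.037)  3: 1.525 (Δ0.142)  4: 1.475 (Δ0.192)

1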